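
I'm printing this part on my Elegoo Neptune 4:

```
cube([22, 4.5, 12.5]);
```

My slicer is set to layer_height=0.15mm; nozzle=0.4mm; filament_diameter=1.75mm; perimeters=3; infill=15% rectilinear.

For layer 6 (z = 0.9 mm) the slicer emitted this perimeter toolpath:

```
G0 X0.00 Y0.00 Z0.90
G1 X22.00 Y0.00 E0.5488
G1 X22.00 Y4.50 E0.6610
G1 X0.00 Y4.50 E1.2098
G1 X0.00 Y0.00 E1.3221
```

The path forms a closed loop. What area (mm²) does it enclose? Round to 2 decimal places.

Apply the shoelace formula to the sequence of (X, Y) vertices; enclosed area = 99.00 mm².

99.00 mm²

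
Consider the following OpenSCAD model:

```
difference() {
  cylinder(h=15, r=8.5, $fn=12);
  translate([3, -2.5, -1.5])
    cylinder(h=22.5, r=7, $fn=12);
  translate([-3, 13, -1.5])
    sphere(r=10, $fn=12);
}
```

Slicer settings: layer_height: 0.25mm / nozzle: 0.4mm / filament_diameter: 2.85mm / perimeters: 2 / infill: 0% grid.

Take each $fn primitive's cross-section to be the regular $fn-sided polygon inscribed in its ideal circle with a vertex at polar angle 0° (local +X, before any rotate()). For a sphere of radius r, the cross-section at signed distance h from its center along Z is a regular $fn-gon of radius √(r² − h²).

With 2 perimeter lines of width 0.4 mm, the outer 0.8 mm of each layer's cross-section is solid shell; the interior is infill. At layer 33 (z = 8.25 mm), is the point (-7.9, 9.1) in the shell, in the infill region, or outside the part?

At z = 8.25 mm: the cylinder: section is a regular 12-gon, circumradius r=8.5; the r=7 cylinder at (3, -2.5) gives a regular 12-gon of circumradius 7 (constant along its height); the sphere at (-3, 13): section is a regular 12-gon, circumradius = √(r²−h²) = √(10²−9.75²) = 2.222; Taking the first minus the rest: starting from the r=8.5 cylinder, the r=7 cylinder at (3, -2.5) partially overlaps it — only the 119.06 mm² overlap (of its 147.00 mm²) is removed, clipping the outline; the r=10 sphere at (-3, 13) misses the remaining region (no effect) — 1 connected region. Overall, the cross-section is a single solid region. The nearest boundary edge runs (-7.36, 4.25)→(-4.25, 7.36); distance from the point to it = 3.81 mm. The point is not inside any of the regions above, so it lies outside the cross-section (3.81 mm from the nearest boundary).

outside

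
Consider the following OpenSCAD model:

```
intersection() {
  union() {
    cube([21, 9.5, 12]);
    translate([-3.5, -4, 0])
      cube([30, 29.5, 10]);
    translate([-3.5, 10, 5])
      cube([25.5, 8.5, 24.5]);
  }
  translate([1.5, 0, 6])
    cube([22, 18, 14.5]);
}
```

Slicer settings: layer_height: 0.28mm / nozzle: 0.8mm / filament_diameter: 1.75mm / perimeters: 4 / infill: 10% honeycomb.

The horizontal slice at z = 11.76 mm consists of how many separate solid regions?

At z = 11.76 mm: the 21×9.5 cube contributes its full rectangle; the cube at (-3.5, -4) is not intersected at this z (z outside [0, 10]); the 25.5×8.5 cube at (-3.5, 10) contributes its full rectangle; Taking the union: the 2 present regions are separate (no shared area or edge), so areas and boundary lengths simply add and each stays a separate island — 2 connected regions; the cube at (1.5, 0) is present — its section is the full 22×18 rectangle; After intersecting: the 22×18 cube at (1.5, 0) partially overlaps that combined region; clipping to the common part keeps 349.25 mm² — 2 connected regions. The result has 2 disconnected regions.

2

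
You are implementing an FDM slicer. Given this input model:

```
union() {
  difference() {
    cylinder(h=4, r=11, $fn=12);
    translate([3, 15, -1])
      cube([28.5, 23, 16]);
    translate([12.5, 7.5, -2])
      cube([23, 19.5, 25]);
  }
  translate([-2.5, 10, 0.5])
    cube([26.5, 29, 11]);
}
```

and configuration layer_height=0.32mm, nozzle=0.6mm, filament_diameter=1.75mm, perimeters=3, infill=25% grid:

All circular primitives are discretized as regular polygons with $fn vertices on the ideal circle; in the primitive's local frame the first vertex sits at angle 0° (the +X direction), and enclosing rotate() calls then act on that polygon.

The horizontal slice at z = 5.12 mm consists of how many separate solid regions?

At z = 5.12 mm: the cylinder is not intersected at this z (z outside [0, 4]); the cube at (3, 15) (footprint 28.5×23) is included at this height; the cube at (12.5, 7.5) is present — its section is the full 23×19.5 rectangle; After the difference (first − rest): the first operand is absent here, so nothing remains; the cube at (-2.5, 10) is present — its section is the full 26.5×29 rectangle; Taking the union: only the 26.5×29 cube at (-2.5, 10) is present, so the union is just that shape — 1 connected region. The result has 1 disconnected region.

1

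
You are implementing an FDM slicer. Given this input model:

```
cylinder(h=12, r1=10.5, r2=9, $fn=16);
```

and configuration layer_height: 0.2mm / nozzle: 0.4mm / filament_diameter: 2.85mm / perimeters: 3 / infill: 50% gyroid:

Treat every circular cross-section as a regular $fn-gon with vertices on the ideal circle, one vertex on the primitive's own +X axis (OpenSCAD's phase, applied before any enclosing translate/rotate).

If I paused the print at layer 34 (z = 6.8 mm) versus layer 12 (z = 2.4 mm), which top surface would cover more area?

layer 12 (z = 2.4 mm)

Layer 34 (z = 6.8): the cone: at t=0.567 of its height the radius interpolates to r₁+(r₂−r₁)t = 9.650, giving a regular 16-gon of that circumradius (area = (16/2)·9.650²·sin(360°/16) = 285.09 mm²). So its area = 285.09 mm². Layer 12 (z = 2.4): the cone (r1=10.5→r2=9) has section circumradius 10.200 here — a regular 16-gon (area = (16/2)·10.200²·sin(360°/16) = 318.52 mm²). So its area = 318.52 mm². Layer 12 is larger (318.52 vs 285.09 mm²).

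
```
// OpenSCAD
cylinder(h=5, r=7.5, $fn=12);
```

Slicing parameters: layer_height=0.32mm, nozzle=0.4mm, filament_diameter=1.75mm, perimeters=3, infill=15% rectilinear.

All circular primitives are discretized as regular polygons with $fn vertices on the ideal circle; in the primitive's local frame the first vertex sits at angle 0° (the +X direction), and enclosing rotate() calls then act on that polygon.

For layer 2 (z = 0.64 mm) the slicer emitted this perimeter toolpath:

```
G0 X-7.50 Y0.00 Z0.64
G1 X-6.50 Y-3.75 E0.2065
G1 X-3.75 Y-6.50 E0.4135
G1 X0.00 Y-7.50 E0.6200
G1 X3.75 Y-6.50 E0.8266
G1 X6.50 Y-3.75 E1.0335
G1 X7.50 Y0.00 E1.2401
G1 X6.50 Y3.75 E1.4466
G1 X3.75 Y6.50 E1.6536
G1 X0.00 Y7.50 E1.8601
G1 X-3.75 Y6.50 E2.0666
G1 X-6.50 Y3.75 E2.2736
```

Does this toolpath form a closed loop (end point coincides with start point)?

Start point (G0): (-7.50, 0.00). End point (last G1): the path does not return to the start — open.

no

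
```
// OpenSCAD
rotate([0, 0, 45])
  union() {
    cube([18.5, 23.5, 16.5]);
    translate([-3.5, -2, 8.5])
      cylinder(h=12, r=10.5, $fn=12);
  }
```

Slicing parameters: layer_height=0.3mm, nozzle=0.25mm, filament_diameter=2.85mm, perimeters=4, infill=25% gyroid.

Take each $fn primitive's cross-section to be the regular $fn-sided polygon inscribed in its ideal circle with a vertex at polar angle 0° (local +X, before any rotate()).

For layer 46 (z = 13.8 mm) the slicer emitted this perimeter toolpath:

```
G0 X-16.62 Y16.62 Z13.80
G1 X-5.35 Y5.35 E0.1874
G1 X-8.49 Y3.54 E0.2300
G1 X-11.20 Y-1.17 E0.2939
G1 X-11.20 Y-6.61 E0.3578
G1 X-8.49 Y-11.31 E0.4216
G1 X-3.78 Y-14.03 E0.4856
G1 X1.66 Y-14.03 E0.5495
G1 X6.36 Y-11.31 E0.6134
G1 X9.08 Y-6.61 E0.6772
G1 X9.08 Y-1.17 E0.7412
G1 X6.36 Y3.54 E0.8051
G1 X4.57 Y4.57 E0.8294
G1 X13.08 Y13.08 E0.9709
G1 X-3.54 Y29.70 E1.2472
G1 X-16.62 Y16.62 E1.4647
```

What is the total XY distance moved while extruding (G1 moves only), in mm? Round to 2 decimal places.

124.58 mm

Sum the Euclidean lengths of each G1 segment: total = 124.58 mm.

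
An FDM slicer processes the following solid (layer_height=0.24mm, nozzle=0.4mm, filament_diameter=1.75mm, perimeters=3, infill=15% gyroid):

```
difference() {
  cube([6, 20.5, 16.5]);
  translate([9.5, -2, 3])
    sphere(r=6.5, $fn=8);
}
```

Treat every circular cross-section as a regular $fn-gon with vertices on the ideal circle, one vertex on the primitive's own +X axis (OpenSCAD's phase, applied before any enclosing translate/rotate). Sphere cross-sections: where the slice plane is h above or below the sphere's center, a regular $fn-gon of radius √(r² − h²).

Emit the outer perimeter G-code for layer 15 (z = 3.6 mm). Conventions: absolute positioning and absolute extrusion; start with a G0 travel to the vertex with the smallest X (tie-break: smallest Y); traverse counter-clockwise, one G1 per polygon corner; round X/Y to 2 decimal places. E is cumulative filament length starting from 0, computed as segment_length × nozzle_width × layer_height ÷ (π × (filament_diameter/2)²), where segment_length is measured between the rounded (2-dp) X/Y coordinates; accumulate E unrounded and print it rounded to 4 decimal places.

At z = 3.6 mm: the cube (footprint 6×20.5) is included at this height; the sphere at (9.5, -2): section is a regular 8-gon, circumradius = √(r²−h²) = √(6.5²−0.6²) = 6.472; After the difference (first − rest): starting from the 6×20.5 cube, the r=6.5 sphere at (9.5, -2) partially overlaps it — only the 4.39 mm² overlap (of its 118.48 mm²) is removed, clipping the outline — 1 connected region. The outline is a single polygon with 6 vertices. Extrusion per mm of travel: 0.4 × 0.24 / (π × 0.875²) = 0.039912. Accumulating E over each segment gives final E = 2.0673.

G0 X0.00 Y0.00 Z3.60
G1 X3.86 Y0.00 E0.1541
G1 X4.92 Y2.58 E0.2654
G1 X6.00 Y3.02 E0.3119
G1 X6.00 Y20.50 E1.0096
G1 X0.00 Y20.50 E1.2491
G1 X0.00 Y0.00 E2.0673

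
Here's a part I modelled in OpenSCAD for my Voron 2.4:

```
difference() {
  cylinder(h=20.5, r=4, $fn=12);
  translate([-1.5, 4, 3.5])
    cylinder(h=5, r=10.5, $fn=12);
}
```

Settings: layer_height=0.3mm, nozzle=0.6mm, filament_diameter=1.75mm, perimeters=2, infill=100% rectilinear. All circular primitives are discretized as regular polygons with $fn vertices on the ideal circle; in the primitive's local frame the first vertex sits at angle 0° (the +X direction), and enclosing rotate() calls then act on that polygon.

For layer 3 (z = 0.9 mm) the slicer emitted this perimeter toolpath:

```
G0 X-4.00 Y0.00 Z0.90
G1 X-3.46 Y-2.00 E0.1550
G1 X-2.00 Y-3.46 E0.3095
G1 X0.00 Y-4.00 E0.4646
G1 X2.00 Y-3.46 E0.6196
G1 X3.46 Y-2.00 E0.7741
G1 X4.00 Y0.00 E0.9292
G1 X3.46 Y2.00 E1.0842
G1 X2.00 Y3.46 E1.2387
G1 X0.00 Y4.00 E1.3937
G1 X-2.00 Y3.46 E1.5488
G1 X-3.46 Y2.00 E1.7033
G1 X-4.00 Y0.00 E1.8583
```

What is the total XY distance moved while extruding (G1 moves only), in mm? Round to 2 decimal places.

24.83 mm

Sum the Euclidean lengths of each G1 segment: total = 24.83 mm.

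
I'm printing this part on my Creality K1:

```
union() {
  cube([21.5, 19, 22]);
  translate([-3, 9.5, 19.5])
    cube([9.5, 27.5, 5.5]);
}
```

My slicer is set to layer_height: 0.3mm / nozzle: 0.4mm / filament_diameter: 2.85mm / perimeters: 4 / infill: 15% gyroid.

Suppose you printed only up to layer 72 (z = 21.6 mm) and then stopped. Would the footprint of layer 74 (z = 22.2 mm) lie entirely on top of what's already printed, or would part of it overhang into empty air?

entirely on top

Compare the two slices. At z = 21.6: the cube is present — its section is the full 21.5×19 rectangle (area 408.50 mm²); the cube at (-3, 9.5) (footprint 9.5×27.5) is included at this height (area 261.25 mm²); Combining (union): the regions partially overlap — summed areas 669.75 mm² minus the doubly-counted overlap 61.75 mm² gives 608.00 mm² — area = 608.00 mm². At z = 22.2: the cube is absent (z outside [0, 22]); the 9.5×27.5 cube at (-3, 9.5) contributes its full rectangle (area 261.25 mm²); Merging all regions: only the 9.5×27.5 cube at (-3, 9.5) is present, so the union is just that shape — area = 261.25 mm². Checking containment: the cross-section at z = 22.2 is a subset of the cross-section at z = 21.6.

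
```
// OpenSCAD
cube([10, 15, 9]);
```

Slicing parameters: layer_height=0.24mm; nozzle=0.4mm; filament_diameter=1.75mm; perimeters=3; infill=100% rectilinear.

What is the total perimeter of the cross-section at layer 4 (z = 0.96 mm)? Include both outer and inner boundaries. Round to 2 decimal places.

At z = 0.96 mm: the cube (footprint 10×15) is included at this height (perimeter 50.00 mm). Overall, the cross-section is a single solid region. Total boundary length (outer) = 50.00 mm.

50.00 mm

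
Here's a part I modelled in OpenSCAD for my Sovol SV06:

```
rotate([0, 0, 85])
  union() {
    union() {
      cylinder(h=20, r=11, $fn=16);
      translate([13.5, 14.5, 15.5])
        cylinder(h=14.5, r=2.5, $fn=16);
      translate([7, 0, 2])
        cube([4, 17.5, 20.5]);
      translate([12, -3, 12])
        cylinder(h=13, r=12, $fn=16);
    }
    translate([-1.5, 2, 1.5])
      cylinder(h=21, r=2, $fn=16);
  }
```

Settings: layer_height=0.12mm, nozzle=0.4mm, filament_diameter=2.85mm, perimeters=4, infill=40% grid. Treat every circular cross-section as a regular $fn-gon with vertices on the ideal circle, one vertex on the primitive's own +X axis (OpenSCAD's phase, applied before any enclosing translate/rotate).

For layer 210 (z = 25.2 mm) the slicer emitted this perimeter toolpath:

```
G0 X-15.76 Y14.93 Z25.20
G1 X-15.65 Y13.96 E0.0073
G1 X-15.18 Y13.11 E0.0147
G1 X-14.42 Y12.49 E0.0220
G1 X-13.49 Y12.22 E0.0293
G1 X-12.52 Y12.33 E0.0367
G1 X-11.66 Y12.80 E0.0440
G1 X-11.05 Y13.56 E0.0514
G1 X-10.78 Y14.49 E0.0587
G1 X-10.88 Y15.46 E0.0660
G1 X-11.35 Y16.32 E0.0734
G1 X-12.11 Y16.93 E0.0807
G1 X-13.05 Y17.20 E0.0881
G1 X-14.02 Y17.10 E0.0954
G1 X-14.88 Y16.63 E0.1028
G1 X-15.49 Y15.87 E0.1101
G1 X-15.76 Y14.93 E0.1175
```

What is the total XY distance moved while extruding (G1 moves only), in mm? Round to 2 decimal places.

15.61 mm

Sum the Euclidean lengths of each G1 segment: total = 15.61 mm.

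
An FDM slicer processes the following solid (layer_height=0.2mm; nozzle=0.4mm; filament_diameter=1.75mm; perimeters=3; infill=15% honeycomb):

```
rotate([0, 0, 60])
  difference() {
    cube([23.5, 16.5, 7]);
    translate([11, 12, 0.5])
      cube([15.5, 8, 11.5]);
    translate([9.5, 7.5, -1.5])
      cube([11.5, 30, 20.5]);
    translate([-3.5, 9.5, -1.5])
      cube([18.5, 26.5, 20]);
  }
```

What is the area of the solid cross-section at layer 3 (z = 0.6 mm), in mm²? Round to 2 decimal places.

206.50 mm²

At z = 0.6 mm: the cube is present — its section is the full 23.5×16.5 rectangle (area 387.75 mm²); the cube at (11, 12) (footprint 15.5×8) is included at this height (area 124.00 mm²); the cube at (9.5, 7.5) is present — its section is the full 11.5×30 rectangle (area 345.00 mm²); the cube at (-3.5, 9.5) (footprint 18.5×26.5) is included at this height (area 490.25 mm²); Subtracting the remaining from the first: starting from the 23.5×16.5 cube (387.75 mm²), the 15.5×8 cube at (11, 12) partially overlaps it — only the 56.25 mm² overlap (of its 124.00 mm²) is removed, clipping the outline; the 11.5×30 cube at (9.5, 7.5) partially overlaps it — only the 58.50 mm² overlap (of its 345.00 mm²) is removed, clipping the outline; the 18.5×26.5 cube at (-3.5, 9.5) partially overlaps it — only the 66.50 mm² overlap (of its 490.25 mm²) is removed, clipping the outline — area = 206.50 mm²; (rotated 60° about Z; rotation is an isometry so areas/perimeters/island counts are preserved). Overall, the cross-section is a single solid region. Net area = 206.50 mm².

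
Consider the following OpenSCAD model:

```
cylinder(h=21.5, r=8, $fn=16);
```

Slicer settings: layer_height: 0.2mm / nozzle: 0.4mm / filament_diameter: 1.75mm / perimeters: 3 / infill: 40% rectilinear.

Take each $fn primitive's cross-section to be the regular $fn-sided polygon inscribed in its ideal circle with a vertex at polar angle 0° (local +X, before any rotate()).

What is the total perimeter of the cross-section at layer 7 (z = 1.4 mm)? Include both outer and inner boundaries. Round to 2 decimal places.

49.94 mm

At z = 1.4 mm: the cylinder: section is a regular 16-gon, circumradius r=8 (perimeter = 2·16·8.000·sin(180°/16) = 49.94 mm). Overall, the cross-section is a single solid region. Total boundary length (outer) = 49.94 mm.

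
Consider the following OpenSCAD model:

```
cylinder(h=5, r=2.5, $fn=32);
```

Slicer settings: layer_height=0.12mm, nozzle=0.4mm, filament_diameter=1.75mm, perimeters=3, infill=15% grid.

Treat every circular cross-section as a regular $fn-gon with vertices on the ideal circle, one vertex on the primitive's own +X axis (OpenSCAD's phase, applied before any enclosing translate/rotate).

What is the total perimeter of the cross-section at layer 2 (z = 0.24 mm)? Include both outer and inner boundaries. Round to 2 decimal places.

15.68 mm

At z = 0.24 mm: the cylinder: section is a regular 32-gon, circumradius r=2.5 (perimeter = 2·32·2.500·sin(180°/32) = 15.68 mm). Overall, the cross-section is a single solid region. Total boundary length (outer) = 15.68 mm.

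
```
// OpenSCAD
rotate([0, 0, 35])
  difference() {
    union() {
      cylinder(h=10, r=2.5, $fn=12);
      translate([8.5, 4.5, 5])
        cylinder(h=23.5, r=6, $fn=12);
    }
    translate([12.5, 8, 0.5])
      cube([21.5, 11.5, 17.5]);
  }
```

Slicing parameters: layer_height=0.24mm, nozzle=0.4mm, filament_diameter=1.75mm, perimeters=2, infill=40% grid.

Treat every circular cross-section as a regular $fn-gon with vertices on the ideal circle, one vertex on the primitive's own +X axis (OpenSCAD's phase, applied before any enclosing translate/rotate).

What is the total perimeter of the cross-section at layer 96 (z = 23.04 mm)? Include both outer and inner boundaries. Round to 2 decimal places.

37.27 mm

At z = 23.04 mm: the cylinder is not intersected at this z (z outside [0, 10]); the r=6 cylinder at (8.5, 4.5) gives a regular 12-gon of circumradius 6 (constant along its height) (perimeter = 2·12·6.000·sin(180°/12) = 37.27 mm); Taking the union: only the r=6 cylinder at (8.5, 4.5) is present, so the union is just that shape — boundary = 37.27 mm; the cube at (12.5, 8) does not reach this height (z outside [0.5, 18]); Subtracting the remaining from the first: none of the subtracted shapes is present at this height, so that combined region is unchanged — boundary = 37.27 mm; (whole slice rotated 35° about Z — lengths, areas and connectivity unchanged). Overall, the cross-section is a single solid region. Total boundary length (outer) = 37.27 mm.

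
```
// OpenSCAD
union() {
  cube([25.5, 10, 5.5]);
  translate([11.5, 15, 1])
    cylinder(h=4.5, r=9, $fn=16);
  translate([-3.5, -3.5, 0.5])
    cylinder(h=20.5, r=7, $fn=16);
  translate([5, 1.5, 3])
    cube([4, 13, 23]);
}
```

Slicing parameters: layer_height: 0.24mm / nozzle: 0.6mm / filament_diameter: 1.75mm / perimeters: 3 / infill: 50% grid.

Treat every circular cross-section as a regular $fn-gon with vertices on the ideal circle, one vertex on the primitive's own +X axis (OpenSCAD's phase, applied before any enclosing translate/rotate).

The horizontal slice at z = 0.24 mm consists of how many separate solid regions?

At z = 0.24 mm: the 25.5×10 cube contributes its full rectangle; the cylinder at (11.5, 15) is not intersected at this z (z outside [1, 5.5]); the cylinder at (-3.5, -3.5) is absent (z outside [0.5, 21]); the cube at (5, 1.5) is absent (z outside [3, 26]); Merging all regions: only the 25.5×10 cube is present, so the union is just that shape — 1 connected region. The result has 1 disconnected region.

1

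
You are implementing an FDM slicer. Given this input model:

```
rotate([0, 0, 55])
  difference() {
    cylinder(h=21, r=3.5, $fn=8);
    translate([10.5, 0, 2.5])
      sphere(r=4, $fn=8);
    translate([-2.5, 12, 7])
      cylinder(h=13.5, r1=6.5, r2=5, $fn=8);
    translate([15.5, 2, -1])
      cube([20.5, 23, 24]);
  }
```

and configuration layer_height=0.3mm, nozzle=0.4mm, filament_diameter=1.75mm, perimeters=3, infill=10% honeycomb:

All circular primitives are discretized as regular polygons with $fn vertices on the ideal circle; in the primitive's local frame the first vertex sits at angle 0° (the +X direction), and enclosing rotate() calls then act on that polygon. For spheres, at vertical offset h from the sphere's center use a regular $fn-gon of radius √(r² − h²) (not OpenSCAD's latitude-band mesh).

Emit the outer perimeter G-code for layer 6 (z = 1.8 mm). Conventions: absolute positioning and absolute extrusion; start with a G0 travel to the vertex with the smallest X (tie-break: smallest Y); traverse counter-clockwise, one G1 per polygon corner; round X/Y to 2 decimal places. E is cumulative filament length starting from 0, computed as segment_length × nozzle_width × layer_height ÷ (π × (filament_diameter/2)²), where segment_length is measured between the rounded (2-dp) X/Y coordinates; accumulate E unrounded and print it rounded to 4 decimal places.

At z = 1.8 mm: the r=3.5 cylinder gives a regular 8-gon of circumradius 3.5 (constant along its height); the r=4 sphere at (10.5, 0) contributes a regular 8-gon of circumradius √(4²−0.7²) = 3.938; the cone at (-2.5, 12) is not intersected at this z (z outside [7, 20.5]); the cube at (15.5, 2) is present — its section is the full 20.5×23 rectangle; After the difference (first − rest): starting from the r=3.5 cylinder, the r=4 sphere at (10.5, 0) misses the remaining region (no effect); the 20.5×23 cube at (15.5, 2) misses the remaining region (no effect) — 1 connected region; (whole slice rotated 55° about Z — lengths, areas and connectivity unchanged). The outline is a single polygon with 8 vertices. Extrusion per mm of travel: 0.4 × 0.3 / (π × 0.875²) = 0.049890. Accumulating E over each segment gives final E = 1.0703.

G0 X-3.45 Y-0.61 Z1.80
G1 X-2.01 Y-2.87 E0.1337
G1 X0.61 Y-3.45 E0.2676
G1 X2.87 Y-2.01 E0.4013
G1 X3.45 Y0.61 E0.5351
G1 X2.01 Y2.87 E0.6688
G1 X-0.61 Y3.45 E0.8027
G1 X-2.87 Y2.01 E0.9364
G1 X-3.45 Y-0.61 E1.0703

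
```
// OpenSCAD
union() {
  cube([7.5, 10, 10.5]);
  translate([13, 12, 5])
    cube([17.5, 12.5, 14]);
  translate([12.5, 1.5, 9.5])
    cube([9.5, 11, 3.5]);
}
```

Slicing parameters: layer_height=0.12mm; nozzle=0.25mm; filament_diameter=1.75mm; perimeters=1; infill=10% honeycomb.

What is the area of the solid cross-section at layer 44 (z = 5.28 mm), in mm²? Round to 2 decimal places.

At z = 5.28 mm: the cube (footprint 7.5×10) is included at this height (area 75.00 mm²); the 17.5×12.5 cube at (13, 12) contributes its full rectangle (area 218.75 mm²); the cube at (12.5, 1.5) does not reach this height (z outside [9.5, 13]); Combining (union): the 2 present regions are separate (no shared area or edge), so areas and boundary lengths simply add and each stays a separate island — area = 293.75 mm². Overall, the cross-section has 2 separate islands. Net area = 293.75 mm².

293.75 mm²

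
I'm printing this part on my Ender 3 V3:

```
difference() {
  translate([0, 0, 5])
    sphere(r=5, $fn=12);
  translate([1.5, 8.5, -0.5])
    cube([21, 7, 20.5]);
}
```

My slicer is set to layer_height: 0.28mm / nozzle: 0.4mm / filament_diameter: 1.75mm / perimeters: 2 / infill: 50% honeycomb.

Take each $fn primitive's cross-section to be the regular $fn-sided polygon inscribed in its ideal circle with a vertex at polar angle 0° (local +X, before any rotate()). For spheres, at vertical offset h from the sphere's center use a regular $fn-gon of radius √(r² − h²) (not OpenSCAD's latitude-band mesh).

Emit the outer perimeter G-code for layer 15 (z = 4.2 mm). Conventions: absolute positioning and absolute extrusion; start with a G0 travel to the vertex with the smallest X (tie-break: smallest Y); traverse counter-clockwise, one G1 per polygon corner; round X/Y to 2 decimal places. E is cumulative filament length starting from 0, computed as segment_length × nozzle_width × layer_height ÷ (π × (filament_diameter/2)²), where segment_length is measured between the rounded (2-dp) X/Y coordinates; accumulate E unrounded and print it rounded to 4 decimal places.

At z = 4.2 mm: the sphere: section is a regular 12-gon, circumradius = √(r²−h²) = √(5²−0.8²) = 4.936; the cube at (1.5, 8.5) (footprint 21×7) is included at this height; Taking the first minus the rest: starting from the r=5 sphere, the 21×7 cube at (1.5, 8.5) misses the remaining region (no effect) — 1 connected region. The outline is a single polygon with 12 vertices. Extrusion per mm of travel: 0.4 × 0.28 / (π × 0.875²) = 0.046564. Accumulating E over each segment gives final E = 1.4275.

G0 X-4.94 Y0.00 Z4.20
G1 X-4.27 Y-2.47 E0.1192
G1 X-2.47 Y-4.27 E0.2377
G1 X0.00 Y-4.94 E0.3569
G1 X2.47 Y-4.27 E0.4760
G1 X4.27 Y-2.47 E0.5946
G1 X4.94 Y0.00 E0.7137
G1 X4.27 Y2.47 E0.8329
G1 X2.47 Y4.27 E0.9514
G1 X0.00 Y4.94 E1.0706
G1 X-2.47 Y4.27 E1.1898
G1 X-4.27 Y2.47 E1.3083
G1 X-4.94 Y0.00 E1.4275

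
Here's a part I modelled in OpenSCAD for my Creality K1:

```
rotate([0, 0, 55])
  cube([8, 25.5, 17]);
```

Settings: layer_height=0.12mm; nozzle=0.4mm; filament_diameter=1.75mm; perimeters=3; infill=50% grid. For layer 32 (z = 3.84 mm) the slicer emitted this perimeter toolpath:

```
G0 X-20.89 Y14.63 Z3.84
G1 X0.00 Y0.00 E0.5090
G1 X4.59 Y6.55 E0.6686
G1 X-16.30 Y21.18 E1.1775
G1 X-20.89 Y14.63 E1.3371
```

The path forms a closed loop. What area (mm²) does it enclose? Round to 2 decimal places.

Apply the shoelace formula to the sequence of (X, Y) vertices; enclosed area = 203.98 mm².

203.98 mm²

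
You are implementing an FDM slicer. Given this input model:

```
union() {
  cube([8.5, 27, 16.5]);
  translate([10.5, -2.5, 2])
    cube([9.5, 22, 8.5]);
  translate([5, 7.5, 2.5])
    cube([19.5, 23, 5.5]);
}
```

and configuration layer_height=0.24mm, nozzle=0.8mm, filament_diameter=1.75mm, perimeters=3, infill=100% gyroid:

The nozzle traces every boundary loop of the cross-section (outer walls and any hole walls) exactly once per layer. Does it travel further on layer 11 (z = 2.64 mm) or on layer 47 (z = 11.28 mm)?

Layer 11 (z = 2.64): the cube (footprint 8.5×27) is included at this height (perimeter 71.00 mm); the 9.5×22 cube at (10.5, -2.5) contributes its full rectangle (perimeter 63.00 mm); the cube at (5, 7.5) is present — its section is the full 19.5×23 rectangle (perimeter 85.00 mm); Taking the union: the regions partially overlap (shared area 182.25 mm²), so the edge portions inside another operand are dropped and the merged outline is re-measured after clipping — boundary = 130.00 mm. So its perimeter = 130.00 mm. Layer 47 (z = 11.28): the cube (footprint 8.5×27) is included at this height (perimeter 71.00 mm); the cube at (10.5, -2.5) is absent (z outside [2, 10.5]); the cube at (5, 7.5) does not reach this height (z outside [2.5, 8]); Taking the union: only the 8.5×27 cube is present, so the union is just that shape — boundary = 71.00 mm. So its perimeter = 71.00 mm. Layer 11 is larger (130.00 vs 71.00 mm).

layer 11 (z = 2.64 mm)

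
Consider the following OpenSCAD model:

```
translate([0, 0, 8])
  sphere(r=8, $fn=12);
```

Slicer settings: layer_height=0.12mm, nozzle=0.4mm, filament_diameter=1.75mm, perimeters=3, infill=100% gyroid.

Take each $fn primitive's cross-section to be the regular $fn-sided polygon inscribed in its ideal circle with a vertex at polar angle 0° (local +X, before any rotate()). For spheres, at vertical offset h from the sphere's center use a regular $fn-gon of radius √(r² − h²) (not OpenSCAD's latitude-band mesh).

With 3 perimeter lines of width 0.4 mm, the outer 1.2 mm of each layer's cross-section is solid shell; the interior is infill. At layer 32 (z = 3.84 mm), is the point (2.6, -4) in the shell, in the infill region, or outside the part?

At z = 3.84 mm: the sphere: section is a regular 12-gon, circumradius = √(r²−h²) = √(8²−4.16²) = 6.833. Overall, the cross-section is a single solid region. The nearest boundary edge runs (3.42, -5.92)→(5.92, -3.42); distance from the point to it = 1.93 mm. The point is inside the cross-section and 1.93 mm from the nearest boundary — more than the 1.2 mm shell width (3 × 0.4), so it's in the infill interior.

infill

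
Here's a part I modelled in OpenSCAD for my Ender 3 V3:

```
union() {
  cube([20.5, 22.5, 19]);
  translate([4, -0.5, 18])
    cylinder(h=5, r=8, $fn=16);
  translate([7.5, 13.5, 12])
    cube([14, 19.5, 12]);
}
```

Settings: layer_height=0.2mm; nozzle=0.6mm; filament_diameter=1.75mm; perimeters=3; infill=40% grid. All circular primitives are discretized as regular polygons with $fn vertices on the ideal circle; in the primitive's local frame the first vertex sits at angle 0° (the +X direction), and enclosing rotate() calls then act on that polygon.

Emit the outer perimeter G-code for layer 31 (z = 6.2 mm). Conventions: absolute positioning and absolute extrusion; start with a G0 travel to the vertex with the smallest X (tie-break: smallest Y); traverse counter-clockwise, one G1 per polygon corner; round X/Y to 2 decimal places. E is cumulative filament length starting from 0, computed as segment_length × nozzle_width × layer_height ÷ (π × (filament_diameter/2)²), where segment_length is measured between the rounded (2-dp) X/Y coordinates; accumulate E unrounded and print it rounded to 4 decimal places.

G0 X0.00 Y0.00 Z6.20
G1 X20.50 Y0.00 E1.0227
G1 X20.50 Y22.50 E2.1453
G1 X0.00 Y22.50 E3.1680
G1 X0.00 Y0.00 E4.2906

At z = 6.2 mm: the 20.5×22.5 cube contributes its full rectangle; the cylinder at (4, -0.5) does not reach this height (z outside [18, 23]); the cube at (7.5, 13.5) is absent (z outside [12, 24]); Merging all regions: only the 20.5×22.5 cube is present, so the union is just that shape — 1 connected region. The outline is a single polygon with 4 vertices. Extrusion per mm of travel: 0.6 × 0.2 / (π × 0.875²) = 0.049890. Accumulating E over each segment gives final E = 4.2906.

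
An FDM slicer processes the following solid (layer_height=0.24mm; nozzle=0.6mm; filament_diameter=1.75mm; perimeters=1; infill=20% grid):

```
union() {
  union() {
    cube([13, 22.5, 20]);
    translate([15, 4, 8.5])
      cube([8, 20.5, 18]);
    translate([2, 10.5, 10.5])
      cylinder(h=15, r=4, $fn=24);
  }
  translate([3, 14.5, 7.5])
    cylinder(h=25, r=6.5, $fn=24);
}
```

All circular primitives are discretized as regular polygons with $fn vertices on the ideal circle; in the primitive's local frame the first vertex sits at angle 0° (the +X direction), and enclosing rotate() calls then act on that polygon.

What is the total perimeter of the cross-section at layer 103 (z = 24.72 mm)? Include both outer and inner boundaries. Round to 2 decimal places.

At z = 24.72 mm: the cube does not reach this height (z outside [0, 20]); the cube at (15, 4) (footprint 8×20.5) is included at this height (perimeter 57.00 mm); the cylinder at (2, 10.5): section is a regular 24-gon, circumradius r=4 (perimeter = 2·24·4.000·sin(180°/24) = 25.06 mm); Merging all regions: the 2 present regions are separate (no shared area or edge), so areas and boundary lengths simply add and each stays a separate island — boundary = 82.06 mm; the r=6.5 cylinder at (3, 14.5) gives a regular 24-gon of circumradius 6.5 (constant along its height) (perimeter = 2·24·6.500·sin(180°/24) = 40.72 mm); Taking the union: the regions partially overlap (shared area 39.91 mm²), so the edge portions inside another operand are dropped and the merged outline is re-measured after clipping — boundary = 99.84 mm. Overall, the cross-section has 2 separate islands. Total boundary length (outer) = 99.84 mm.

99.84 mm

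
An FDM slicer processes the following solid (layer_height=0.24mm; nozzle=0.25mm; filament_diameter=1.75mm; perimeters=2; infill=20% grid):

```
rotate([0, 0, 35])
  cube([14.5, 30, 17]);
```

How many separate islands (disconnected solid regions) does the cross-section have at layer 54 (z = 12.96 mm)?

At z = 12.96 mm: the cube is present — its section is the full 14.5×30 rectangle; (rotated 35° about Z; rotation is an isometry so areas/perimeters/island counts are preserved). Overall, the cross-section is a single solid region. Island count = 1.

1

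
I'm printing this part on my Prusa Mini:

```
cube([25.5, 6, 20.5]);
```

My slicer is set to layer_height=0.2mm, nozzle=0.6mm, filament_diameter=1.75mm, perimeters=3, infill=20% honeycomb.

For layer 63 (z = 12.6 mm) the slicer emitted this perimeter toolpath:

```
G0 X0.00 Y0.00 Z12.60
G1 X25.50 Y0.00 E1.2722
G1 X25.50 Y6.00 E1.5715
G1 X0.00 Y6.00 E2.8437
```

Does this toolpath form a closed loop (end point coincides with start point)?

Start point (G0): (0.00, 0.00). End point (last G1): the path does not return to the start — open.

no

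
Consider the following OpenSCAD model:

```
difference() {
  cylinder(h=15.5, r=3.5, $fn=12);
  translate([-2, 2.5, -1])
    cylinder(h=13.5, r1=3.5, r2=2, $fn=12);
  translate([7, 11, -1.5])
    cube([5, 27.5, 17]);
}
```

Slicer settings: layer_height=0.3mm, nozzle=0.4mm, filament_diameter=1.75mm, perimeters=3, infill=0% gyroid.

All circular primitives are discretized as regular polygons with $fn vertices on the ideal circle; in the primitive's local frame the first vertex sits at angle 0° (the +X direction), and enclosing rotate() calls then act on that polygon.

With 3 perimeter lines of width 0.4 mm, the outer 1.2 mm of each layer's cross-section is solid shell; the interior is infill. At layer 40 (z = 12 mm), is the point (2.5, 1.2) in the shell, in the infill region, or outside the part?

shell

At z = 12 mm: the r=3.5 cylinder contributes a regular 12-gon of circumradius 3.5; the cone at (-2, 2.5): at t=0.963 of its height the radius interpolates to r₁+(r₂−r₁)t = 2.056, giving a regular 12-gon of that circumradius; the 5×27.5 cube at (7, 11) contributes its full rectangle; After the difference (first − rest): starting from the r=3.5 cylinder, the cone at (-2, 2.5) partially overlaps it — only the 6.38 mm² overlap (of its 12.68 mm²) is removed, clipping the outline; the 5×27.5 cube at (7, 11) misses the remaining region (no effect) — 1 connected region. Overall, the cross-section is a single solid region. The nearest boundary edge runs (3.03, 1.75)→(3.50, 0.00); distance from the point to it = 0.66 mm. The point is inside the cross-section, 0.66 mm from the nearest boundary — within the 1.2 mm shell band (3 × 0.4).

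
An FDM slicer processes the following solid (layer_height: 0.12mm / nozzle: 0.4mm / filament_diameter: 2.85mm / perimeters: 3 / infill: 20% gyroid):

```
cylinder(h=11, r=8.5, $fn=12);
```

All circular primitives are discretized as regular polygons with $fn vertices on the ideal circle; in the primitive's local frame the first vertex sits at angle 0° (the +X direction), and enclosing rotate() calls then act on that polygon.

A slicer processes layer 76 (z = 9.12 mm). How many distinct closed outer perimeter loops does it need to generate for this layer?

1

At z = 9.12 mm: the r=8.5 cylinder gives a regular 12-gon of circumradius 8.5 (constant along its height). The result has 1 disconnected region.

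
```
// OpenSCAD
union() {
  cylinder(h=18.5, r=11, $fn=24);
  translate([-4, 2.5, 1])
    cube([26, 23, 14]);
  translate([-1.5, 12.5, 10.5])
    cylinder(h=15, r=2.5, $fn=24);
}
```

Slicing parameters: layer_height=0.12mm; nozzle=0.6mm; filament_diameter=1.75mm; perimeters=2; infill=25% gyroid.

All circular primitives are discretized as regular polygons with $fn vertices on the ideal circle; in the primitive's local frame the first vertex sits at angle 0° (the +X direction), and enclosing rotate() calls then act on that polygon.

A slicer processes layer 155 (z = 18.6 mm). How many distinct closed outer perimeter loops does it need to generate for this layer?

1

At z = 18.6 mm: the cylinder is absent (z outside [0, 18.5]); the cube at (-4, 2.5) does not reach this height (z outside [1, 15]); the cylinder at (-1.5, 12.5): section is a regular 24-gon, circumradius r=2.5; Taking the union: only the r=2.5 cylinder at (-1.5, 12.5) is present, so the union is just that shape — 1 connected region. The result has 1 disconnected region.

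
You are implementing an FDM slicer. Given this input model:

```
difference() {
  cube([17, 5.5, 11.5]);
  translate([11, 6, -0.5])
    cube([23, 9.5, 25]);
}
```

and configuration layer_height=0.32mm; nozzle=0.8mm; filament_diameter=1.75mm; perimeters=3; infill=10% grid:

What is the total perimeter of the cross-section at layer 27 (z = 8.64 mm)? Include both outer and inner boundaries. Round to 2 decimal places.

45.00 mm

At z = 8.64 mm: the cube is present — its section is the full 17×5.5 rectangle (perimeter 45.00 mm); the cube at (11, 6) is present — its section is the full 23×9.5 rectangle (perimeter 65.00 mm); Taking the first minus the rest: starting from the 17×5.5 cube, the 23×9.5 cube at (11, 6) misses the remaining region (no effect) — boundary = 45.00 mm. Overall, the cross-section is a single solid region. Total boundary length (outer) = 45.00 mm.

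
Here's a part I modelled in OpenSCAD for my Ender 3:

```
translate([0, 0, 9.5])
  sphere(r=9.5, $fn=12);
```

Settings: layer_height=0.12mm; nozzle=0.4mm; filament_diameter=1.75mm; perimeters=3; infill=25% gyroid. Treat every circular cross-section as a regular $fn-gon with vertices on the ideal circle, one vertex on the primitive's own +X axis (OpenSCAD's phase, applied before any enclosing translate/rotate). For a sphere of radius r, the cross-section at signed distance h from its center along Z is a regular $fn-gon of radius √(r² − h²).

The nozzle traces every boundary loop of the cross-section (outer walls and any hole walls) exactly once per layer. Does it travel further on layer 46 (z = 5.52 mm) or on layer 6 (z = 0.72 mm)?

Layer 46 (z = 5.52): the sphere: section is a regular 12-gon, circumradius = √(r²−h²) = √(9.5²−3.98²) = 8.626 (perimeter = 2·12·8.626·sin(180°/12) = 53.58 mm). So its perimeter = 53.58 mm. Layer 6 (z = 0.72): the sphere: section is a regular 12-gon, circumradius = √(r²−h²) = √(9.5²−8.78²) = 3.628 (perimeter = 2·12·3.628·sin(180°/12) = 22.54 mm). So its perimeter = 22.54 mm. Layer 46 is larger (53.58 vs 22.54 mm).

layer 46 (z = 5.52 mm)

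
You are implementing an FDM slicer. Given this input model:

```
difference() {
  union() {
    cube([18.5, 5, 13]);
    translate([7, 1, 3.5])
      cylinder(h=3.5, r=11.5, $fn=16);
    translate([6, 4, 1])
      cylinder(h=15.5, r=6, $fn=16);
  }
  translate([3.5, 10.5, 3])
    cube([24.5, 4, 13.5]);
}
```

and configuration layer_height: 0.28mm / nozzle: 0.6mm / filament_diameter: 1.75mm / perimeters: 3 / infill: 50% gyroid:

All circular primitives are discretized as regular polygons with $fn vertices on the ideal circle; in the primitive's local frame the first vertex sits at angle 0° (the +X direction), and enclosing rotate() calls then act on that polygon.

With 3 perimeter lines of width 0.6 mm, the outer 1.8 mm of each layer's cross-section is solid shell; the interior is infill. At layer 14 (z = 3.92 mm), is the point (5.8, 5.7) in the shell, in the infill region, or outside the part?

infill

At z = 3.92 mm: the 18.5×5 cube contributes its full rectangle; the r=11.5 cylinder at (7, 1) contributes a regular 16-gon of circumradius 11.5; the r=6 cylinder at (6, 4) contributes a regular 16-gon of circumradius 6; Taking the union: the regions partially overlap (shared area 201.02 mm²), so overlapping operands fuse into one piece — 1 connected region; the cube at (3.5, 10.5) is present — its section is the full 24.5×4 rectangle; Subtracting the remaining from the first: starting from that combined region, the 24.5×4 cube at (3.5, 10.5) partially overlaps it — only the 13.60 mm² overlap (of its 98.00 mm²) is removed, clipping the outline — 1 connected region. Overall, the cross-section is a single solid region. The nearest boundary edge runs (3.50, 10.50)→(13.08, 10.50); distance from the point to it = 4.80 mm. The point is inside the cross-section and 4.80 mm from the nearest boundary — more than the 1.8 mm shell width (3 × 0.6), so it's in the infill interior.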